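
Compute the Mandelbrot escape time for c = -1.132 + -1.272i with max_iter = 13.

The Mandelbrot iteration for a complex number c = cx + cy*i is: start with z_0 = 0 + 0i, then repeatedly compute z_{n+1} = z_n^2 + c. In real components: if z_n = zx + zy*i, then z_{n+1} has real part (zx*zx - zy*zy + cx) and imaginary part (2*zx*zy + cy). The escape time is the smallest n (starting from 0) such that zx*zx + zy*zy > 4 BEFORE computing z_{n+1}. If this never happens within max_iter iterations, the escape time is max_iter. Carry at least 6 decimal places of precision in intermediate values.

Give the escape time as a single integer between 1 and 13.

Answer: 2

Derivation:
z_0 = 0 + 0i, c = -1.1320 + -1.2720i
Iter 1: z = -1.1320 + -1.2720i, |z|^2 = 2.8994
Iter 2: z = -1.4686 + 1.6078i, |z|^2 = 4.7417
Escaped at iteration 2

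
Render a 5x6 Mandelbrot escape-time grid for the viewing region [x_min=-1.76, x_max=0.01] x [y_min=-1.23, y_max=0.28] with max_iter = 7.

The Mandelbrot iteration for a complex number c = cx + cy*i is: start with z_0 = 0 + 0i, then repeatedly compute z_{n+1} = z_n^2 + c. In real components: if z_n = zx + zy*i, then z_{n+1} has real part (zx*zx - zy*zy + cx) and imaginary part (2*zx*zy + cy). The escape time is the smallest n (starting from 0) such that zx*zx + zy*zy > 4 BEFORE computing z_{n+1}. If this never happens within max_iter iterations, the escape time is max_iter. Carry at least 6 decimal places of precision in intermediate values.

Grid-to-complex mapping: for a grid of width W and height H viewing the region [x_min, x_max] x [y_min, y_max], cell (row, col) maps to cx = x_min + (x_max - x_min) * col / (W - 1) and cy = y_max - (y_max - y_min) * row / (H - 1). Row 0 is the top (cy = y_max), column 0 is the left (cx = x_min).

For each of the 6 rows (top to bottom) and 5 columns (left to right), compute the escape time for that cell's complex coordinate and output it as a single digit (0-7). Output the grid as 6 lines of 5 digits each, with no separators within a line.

(row=0, col=0): c = -1.7600 + 0.2800i → escape time 4
(row=0, col=1): c = -1.3175 + 0.2800i → escape time 7
(row=0, col=2): c = -0.8750 + 0.2800i → escape time 7
(row=0, col=3): c = -0.4325 + 0.2800i → escape time 7
(row=0, col=4): c = 0.0100 + 0.2800i → escape time 7
(row=1, col=0): c = -1.7600 + -0.0220i → escape time 7
(row=1, col=1): c = -1.3175 + -0.0220i → escape time 7
(row=1, col=2): c = -0.8750 + -0.0220i → escape time 7
(row=1, col=3): c = -0.4325 + -0.0220i → escape time 7
(row=1, col=4): c = 0.0100 + -0.0220i → escape time 7
(row=2, col=0): c = -1.7600 + -0.3240i → escape time 4
(row=2, col=1): c = -1.3175 + -0.3240i → escape time 6
(row=2, col=2): c = -0.8750 + -0.3240i → escape time 7
(row=2, col=3): c = -0.4325 + -0.3240i → escape time 7
(row=2, col=4): c = 0.0100 + -0.3240i → escape time 7
(row=3, col=0): c = -1.7600 + -0.6260i → escape time 3
(row=3, col=1): c = -1.3175 + -0.6260i → escape time 3
(row=3, col=2): c = -0.8750 + -0.6260i → escape time 5
(row=3, col=3): c = -0.4325 + -0.6260i → escape time 7
(row=3, col=4): c = 0.0100 + -0.6260i → escape time 7
(row=4, col=0): c = -1.7600 + -0.9280i → escape time 2
(row=4, col=1): c = -1.3175 + -0.9280i → escape time 3
(row=4, col=2): c = -0.8750 + -0.9280i → escape time 3
(row=4, col=3): c = -0.4325 + -0.9280i → escape time 5
(row=4, col=4): c = 0.0100 + -0.9280i → escape time 7
(row=5, col=0): c = -1.7600 + -1.2300i → escape time 1
(row=5, col=1): c = -1.3175 + -1.2300i → escape time 2
(row=5, col=2): c = -0.8750 + -1.2300i → escape time 3
(row=5, col=3): c = -0.4325 + -1.2300i → escape time 3
(row=5, col=4): c = 0.0100 + -1.2300i → escape time 3

Answer: 47777
77777
46777
33577
23357
12333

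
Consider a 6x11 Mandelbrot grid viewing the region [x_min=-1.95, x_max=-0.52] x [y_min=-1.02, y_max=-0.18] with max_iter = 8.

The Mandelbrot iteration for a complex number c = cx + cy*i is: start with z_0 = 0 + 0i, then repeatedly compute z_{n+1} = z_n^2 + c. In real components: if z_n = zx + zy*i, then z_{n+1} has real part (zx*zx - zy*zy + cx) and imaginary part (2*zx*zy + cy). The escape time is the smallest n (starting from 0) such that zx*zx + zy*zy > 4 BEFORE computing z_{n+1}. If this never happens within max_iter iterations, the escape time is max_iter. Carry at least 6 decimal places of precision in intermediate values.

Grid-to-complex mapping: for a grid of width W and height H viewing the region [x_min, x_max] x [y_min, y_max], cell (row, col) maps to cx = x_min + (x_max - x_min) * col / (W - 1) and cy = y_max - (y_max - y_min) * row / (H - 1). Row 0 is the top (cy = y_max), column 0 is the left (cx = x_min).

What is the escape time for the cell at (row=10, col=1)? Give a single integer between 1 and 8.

z_0 = 0 + 0i, c = -1.6640 + -1.0200i
Iter 1: z = -1.6640 + -1.0200i, |z|^2 = 3.8093
Iter 2: z = 0.0645 + 2.3746i, |z|^2 = 5.6427
Escaped at iteration 2

Answer: 2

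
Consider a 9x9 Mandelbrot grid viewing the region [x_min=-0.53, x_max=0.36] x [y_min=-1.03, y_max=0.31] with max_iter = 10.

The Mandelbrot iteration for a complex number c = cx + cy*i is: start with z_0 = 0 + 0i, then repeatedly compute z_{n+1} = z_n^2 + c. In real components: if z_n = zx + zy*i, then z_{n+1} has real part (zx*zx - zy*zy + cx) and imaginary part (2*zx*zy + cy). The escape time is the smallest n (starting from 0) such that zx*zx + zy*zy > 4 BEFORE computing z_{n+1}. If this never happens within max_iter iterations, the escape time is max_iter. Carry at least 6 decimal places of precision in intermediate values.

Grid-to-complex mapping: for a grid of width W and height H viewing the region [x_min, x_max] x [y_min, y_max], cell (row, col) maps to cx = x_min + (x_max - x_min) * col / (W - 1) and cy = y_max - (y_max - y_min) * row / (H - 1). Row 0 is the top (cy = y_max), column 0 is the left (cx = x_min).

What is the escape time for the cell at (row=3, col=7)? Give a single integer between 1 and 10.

z_0 = 0 + 0i, c = 0.2488 + -0.1925i
Iter 1: z = 0.2488 + -0.1925i, |z|^2 = 0.0989
Iter 2: z = 0.2736 + -0.2883i, |z|^2 = 0.1579
Iter 3: z = 0.2405 + -0.3502i, |z|^2 = 0.1805
Iter 4: z = 0.1839 + -0.3610i, |z|^2 = 0.1641
Iter 5: z = 0.1523 + -0.3253i, |z|^2 = 0.1290
Iter 6: z = 0.1661 + -0.2916i, |z|^2 = 0.1126
Iter 7: z = 0.1913 + -0.2894i, |z|^2 = 0.1204
Iter 8: z = 0.2016 + -0.3032i, |z|^2 = 0.1326
Iter 9: z = 0.1974 + -0.3148i, |z|^2 = 0.1381

Answer: 10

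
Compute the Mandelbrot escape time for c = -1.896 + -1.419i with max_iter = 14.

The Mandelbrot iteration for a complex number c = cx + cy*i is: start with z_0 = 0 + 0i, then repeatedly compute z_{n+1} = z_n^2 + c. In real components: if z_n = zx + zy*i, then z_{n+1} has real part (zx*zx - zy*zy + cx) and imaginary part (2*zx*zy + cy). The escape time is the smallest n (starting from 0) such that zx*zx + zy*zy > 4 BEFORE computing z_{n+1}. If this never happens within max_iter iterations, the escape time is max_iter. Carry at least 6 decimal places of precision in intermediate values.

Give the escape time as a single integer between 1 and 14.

z_0 = 0 + 0i, c = -1.8960 + -1.4190i
Iter 1: z = -1.8960 + -1.4190i, |z|^2 = 5.6084
Escaped at iteration 1

Answer: 1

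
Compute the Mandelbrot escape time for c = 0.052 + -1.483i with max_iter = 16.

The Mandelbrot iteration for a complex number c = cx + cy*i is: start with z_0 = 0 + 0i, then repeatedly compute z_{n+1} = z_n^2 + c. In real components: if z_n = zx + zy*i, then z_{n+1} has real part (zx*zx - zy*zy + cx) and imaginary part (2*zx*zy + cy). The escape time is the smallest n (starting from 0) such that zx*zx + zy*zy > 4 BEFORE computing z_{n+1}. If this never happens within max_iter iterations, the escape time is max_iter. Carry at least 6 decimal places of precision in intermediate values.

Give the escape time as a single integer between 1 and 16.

z_0 = 0 + 0i, c = 0.0520 + -1.4830i
Iter 1: z = 0.0520 + -1.4830i, |z|^2 = 2.2020
Iter 2: z = -2.1446 + -1.6372i, |z|^2 = 7.2798
Escaped at iteration 2

Answer: 2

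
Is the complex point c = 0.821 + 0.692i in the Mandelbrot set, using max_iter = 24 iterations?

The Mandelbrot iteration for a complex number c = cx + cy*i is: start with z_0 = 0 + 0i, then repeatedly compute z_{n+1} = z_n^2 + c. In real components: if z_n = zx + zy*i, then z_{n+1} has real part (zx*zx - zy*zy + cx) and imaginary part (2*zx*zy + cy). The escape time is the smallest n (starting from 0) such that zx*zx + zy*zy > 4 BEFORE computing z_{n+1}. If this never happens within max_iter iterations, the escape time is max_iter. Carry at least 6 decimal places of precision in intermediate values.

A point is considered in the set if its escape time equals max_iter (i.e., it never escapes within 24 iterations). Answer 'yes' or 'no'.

Answer: no

Derivation:
z_0 = 0 + 0i, c = 0.8210 + 0.6920i
Iter 1: z = 0.8210 + 0.6920i, |z|^2 = 1.1529
Iter 2: z = 1.0162 + 1.8283i, |z|^2 = 4.3752
Escaped at iteration 2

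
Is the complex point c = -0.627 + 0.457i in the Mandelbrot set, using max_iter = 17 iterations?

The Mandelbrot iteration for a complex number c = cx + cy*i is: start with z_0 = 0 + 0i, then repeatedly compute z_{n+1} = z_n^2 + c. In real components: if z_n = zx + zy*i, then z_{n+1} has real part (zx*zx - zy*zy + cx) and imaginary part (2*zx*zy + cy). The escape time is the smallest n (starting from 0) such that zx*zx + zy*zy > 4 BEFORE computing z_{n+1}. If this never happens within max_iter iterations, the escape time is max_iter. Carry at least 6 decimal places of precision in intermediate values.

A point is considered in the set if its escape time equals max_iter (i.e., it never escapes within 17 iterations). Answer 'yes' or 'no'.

z_0 = 0 + 0i, c = -0.6270 + 0.4570i
Iter 1: z = -0.6270 + 0.4570i, |z|^2 = 0.6020
Iter 2: z = -0.4427 + -0.1161i, |z|^2 = 0.2095
Iter 3: z = -0.4445 + 0.5598i, |z|^2 = 0.5109
Iter 4: z = -0.7428 + -0.0406i, |z|^2 = 0.5534
Iter 5: z = -0.0769 + 0.5173i, |z|^2 = 0.2736
Iter 6: z = -0.8887 + 0.3774i, |z|^2 = 0.9323
Iter 7: z = 0.0204 + -0.2139i, |z|^2 = 0.0462
Iter 8: z = -0.6723 + 0.4483i, |z|^2 = 0.6530
Iter 9: z = -0.3759 + -0.1458i, |z|^2 = 0.1626
Iter 10: z = -0.5069 + 0.5666i, |z|^2 = 0.5780
Iter 11: z = -0.6911 + -0.1175i, |z|^2 = 0.4914
Iter 12: z = -0.1632 + 0.6193i, |z|^2 = 0.4102
Iter 13: z = -0.9840 + 0.2548i, |z|^2 = 1.0331
Iter 14: z = 0.2762 + -0.0445i, |z|^2 = 0.0783
Iter 15: z = -0.5527 + 0.4324i, |z|^2 = 0.4924
Iter 16: z = -0.5085 + -0.0210i, |z|^2 = 0.2590
Did not escape in 17 iterations → in set

Answer: yes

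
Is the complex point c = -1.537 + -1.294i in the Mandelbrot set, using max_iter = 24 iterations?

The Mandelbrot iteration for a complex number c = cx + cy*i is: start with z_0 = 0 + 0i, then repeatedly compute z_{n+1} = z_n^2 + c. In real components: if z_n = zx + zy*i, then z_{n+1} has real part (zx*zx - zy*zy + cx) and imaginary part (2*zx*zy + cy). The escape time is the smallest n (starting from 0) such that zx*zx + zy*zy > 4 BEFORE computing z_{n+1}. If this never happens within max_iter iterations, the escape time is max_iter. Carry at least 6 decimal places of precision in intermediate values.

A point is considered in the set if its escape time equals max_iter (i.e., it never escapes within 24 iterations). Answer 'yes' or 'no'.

Answer: no

Derivation:
z_0 = 0 + 0i, c = -1.5370 + -1.2940i
Iter 1: z = -1.5370 + -1.2940i, |z|^2 = 4.0368
Escaped at iteration 1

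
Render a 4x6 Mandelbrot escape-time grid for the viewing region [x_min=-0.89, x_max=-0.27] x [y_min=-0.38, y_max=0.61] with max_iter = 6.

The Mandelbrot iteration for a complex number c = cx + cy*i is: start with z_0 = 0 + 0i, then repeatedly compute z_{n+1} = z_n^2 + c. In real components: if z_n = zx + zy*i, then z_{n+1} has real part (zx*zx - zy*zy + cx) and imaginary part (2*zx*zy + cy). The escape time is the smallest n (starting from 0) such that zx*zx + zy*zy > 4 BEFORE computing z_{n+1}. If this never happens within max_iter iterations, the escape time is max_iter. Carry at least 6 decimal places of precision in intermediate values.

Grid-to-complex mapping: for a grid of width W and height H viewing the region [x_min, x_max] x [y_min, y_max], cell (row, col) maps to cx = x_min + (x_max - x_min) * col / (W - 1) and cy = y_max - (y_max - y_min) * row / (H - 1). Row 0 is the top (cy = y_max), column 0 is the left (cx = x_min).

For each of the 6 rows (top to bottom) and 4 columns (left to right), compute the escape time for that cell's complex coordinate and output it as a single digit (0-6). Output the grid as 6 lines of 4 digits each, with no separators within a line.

Answer: 5666
6666
6666
6666
6666
6666

Derivation:
(row=0, col=0): c = -0.8900 + 0.6100i → escape time 5
(row=0, col=1): c = -0.6833 + 0.6100i → escape time 6
(row=0, col=2): c = -0.4767 + 0.6100i → escape time 6
(row=0, col=3): c = -0.2700 + 0.6100i → escape time 6
(row=1, col=0): c = -0.8900 + 0.4120i → escape time 6
(row=1, col=1): c = -0.6833 + 0.4120i → escape time 6
(row=1, col=2): c = -0.4767 + 0.4120i → escape time 6
(row=1, col=3): c = -0.2700 + 0.4120i → escape time 6
(row=2, col=0): c = -0.8900 + 0.2140i → escape time 6
(row=2, col=1): c = -0.6833 + 0.2140i → escape time 6
(row=2, col=2): c = -0.4767 + 0.2140i → escape time 6
(row=2, col=3): c = -0.2700 + 0.2140i → escape time 6
(row=3, col=0): c = -0.8900 + 0.0160i → escape time 6
(row=3, col=1): c = -0.6833 + 0.0160i → escape time 6
(row=3, col=2): c = -0.4767 + 0.0160i → escape time 6
(row=3, col=3): c = -0.2700 + 0.0160i → escape time 6
(row=4, col=0): c = -0.8900 + -0.1820i → escape time 6
(row=4, col=1): c = -0.6833 + -0.1820i → escape time 6
(row=4, col=2): c = -0.4767 + -0.1820i → escape time 6
(row=4, col=3): c = -0.2700 + -0.1820i → escape time 6
(row=5, col=0): c = -0.8900 + -0.3800i → escape time 6
(row=5, col=1): c = -0.6833 + -0.3800i → escape time 6
(row=5, col=2): c = -0.4767 + -0.3800i → escape time 6
(row=5, col=3): c = -0.2700 + -0.3800i → escape time 6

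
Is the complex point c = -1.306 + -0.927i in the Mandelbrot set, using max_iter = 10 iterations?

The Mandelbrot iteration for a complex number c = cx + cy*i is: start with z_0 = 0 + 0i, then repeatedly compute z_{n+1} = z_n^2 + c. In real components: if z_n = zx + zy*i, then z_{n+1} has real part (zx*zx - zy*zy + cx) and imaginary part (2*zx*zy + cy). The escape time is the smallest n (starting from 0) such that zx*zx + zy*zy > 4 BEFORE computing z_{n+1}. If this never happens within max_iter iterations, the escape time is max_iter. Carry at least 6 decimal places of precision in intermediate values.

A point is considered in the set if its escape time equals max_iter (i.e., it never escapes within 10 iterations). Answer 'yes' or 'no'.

Answer: no

Derivation:
z_0 = 0 + 0i, c = -1.3060 + -0.9270i
Iter 1: z = -1.3060 + -0.9270i, |z|^2 = 2.5650
Iter 2: z = -0.4597 + 1.4943i, |z|^2 = 2.4443
Iter 3: z = -3.3277 + -2.3009i, |z|^2 = 16.3675
Escaped at iteration 3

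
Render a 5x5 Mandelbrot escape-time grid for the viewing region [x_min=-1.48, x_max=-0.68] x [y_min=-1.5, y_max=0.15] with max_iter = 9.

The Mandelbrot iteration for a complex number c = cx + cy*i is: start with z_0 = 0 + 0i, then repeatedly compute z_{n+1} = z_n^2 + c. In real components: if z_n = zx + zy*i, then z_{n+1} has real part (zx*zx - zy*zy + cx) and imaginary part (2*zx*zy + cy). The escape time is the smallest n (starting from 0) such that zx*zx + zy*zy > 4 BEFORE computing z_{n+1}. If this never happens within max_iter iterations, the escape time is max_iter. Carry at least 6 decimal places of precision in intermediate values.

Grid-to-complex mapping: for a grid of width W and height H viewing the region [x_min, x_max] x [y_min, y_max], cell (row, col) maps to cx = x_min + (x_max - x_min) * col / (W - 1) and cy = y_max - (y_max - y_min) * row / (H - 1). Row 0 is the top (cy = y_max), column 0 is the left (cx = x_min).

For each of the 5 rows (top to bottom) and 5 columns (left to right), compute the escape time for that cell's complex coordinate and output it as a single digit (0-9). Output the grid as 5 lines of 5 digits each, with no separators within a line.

Answer: 69999
58999
33446
23333
12222

Derivation:
(row=0, col=0): c = -1.4800 + 0.1500i → escape time 6
(row=0, col=1): c = -1.2800 + 0.1500i → escape time 9
(row=0, col=2): c = -1.0800 + 0.1500i → escape time 9
(row=0, col=3): c = -0.8800 + 0.1500i → escape time 9
(row=0, col=4): c = -0.6800 + 0.1500i → escape time 9
(row=1, col=0): c = -1.4800 + -0.2625i → escape time 5
(row=1, col=1): c = -1.2800 + -0.2625i → escape time 8
(row=1, col=2): c = -1.0800 + -0.2625i → escape time 9
(row=1, col=3): c = -0.8800 + -0.2625i → escape time 9
(row=1, col=4): c = -0.6800 + -0.2625i → escape time 9
(row=2, col=0): c = -1.4800 + -0.6750i → escape time 3
(row=2, col=1): c = -1.2800 + -0.6750i → escape time 3
(row=2, col=2): c = -1.0800 + -0.6750i → escape time 4
(row=2, col=3): c = -0.8800 + -0.6750i → escape time 4
(row=2, col=4): c = -0.6800 + -0.6750i → escape time 6
(row=3, col=0): c = -1.4800 + -1.0875i → escape time 2
(row=3, col=1): c = -1.2800 + -1.0875i → escape time 3
(row=3, col=2): c = -1.0800 + -1.0875i → escape time 3
(row=3, col=3): c = -0.8800 + -1.0875i → escape time 3
(row=3, col=4): c = -0.6800 + -1.0875i → escape time 3
(row=4, col=0): c = -1.4800 + -1.5000i → escape time 1
(row=4, col=1): c = -1.2800 + -1.5000i → escape time 2
(row=4, col=2): c = -1.0800 + -1.5000i → escape time 2
(row=4, col=3): c = -0.8800 + -1.5000i → escape time 2
(row=4, col=4): c = -0.6800 + -1.5000i → escape time 2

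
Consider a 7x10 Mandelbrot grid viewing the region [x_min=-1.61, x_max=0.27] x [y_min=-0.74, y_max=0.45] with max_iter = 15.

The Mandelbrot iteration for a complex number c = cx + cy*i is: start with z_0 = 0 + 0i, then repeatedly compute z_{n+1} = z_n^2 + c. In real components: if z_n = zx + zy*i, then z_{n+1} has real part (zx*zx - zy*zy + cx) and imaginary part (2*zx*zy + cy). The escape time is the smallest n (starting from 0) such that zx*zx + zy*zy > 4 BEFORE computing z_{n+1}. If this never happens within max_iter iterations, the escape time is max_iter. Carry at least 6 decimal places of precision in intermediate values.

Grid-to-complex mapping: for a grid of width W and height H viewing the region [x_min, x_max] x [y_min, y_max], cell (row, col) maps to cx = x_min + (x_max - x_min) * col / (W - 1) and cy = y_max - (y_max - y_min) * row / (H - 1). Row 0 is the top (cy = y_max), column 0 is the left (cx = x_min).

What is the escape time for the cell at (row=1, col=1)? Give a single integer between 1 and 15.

z_0 = 0 + 0i, c = -1.2967 + 0.3178i
Iter 1: z = -1.2967 + 0.3178i, |z|^2 = 1.7823
Iter 2: z = 0.2837 + -0.5063i, |z|^2 = 0.3368
Iter 3: z = -1.4725 + 0.0305i, |z|^2 = 2.1693
Iter 4: z = 0.8708 + 0.2280i, |z|^2 = 0.8103
Iter 5: z = -0.5903 + 0.7148i, |z|^2 = 0.8595
Iter 6: z = -1.4591 + -0.5262i, |z|^2 = 2.4059
Iter 7: z = 0.5555 + 1.8533i, |z|^2 = 3.7434
Iter 8: z = -4.4228 + 2.3770i, |z|^2 = 25.2114
Escaped at iteration 8

Answer: 8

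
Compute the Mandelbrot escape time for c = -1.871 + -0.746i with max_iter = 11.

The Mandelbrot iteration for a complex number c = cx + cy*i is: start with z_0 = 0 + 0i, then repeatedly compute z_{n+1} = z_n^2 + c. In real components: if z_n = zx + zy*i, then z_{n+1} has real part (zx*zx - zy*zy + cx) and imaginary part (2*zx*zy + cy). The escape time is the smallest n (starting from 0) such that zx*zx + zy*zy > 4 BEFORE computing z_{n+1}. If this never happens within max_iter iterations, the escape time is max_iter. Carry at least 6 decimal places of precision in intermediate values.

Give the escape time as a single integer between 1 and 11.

z_0 = 0 + 0i, c = -1.8710 + -0.7460i
Iter 1: z = -1.8710 + -0.7460i, |z|^2 = 4.0572
Escaped at iteration 1

Answer: 1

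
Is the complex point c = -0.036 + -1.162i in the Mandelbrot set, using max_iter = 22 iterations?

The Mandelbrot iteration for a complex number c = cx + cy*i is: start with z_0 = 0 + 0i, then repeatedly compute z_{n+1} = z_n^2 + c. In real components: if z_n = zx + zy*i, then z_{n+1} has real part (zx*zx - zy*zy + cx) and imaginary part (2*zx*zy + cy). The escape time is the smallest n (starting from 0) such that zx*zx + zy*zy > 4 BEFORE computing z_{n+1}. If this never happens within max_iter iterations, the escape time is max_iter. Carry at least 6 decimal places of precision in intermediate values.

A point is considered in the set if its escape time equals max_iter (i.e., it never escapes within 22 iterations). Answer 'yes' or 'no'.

Answer: no

Derivation:
z_0 = 0 + 0i, c = -0.0360 + -1.1620i
Iter 1: z = -0.0360 + -1.1620i, |z|^2 = 1.3515
Iter 2: z = -1.3849 + -1.0783i, |z|^2 = 3.0809
Iter 3: z = 0.7193 + 1.8249i, |z|^2 = 3.8475
Iter 4: z = -2.8488 + 1.4632i, |z|^2 = 10.2567
Escaped at iteration 4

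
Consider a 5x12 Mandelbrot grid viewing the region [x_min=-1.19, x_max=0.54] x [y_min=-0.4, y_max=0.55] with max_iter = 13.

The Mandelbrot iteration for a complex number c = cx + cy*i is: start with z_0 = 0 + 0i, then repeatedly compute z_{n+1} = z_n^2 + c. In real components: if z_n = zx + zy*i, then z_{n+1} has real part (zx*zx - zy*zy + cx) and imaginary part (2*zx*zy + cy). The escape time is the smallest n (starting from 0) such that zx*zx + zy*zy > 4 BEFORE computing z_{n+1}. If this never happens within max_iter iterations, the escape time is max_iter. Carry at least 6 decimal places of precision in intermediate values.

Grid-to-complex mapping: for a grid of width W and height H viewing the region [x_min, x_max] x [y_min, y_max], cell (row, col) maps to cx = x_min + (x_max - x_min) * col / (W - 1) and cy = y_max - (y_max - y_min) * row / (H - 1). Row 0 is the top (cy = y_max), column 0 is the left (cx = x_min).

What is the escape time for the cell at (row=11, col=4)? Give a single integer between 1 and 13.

z_0 = 0 + 0i, c = 0.5400 + -0.4000i
Iter 1: z = 0.5400 + -0.4000i, |z|^2 = 0.4516
Iter 2: z = 0.6716 + -0.8320i, |z|^2 = 1.1433
Iter 3: z = 0.2988 + -1.5175i, |z|^2 = 2.3922
Iter 4: z = -1.6736 + -1.3070i, |z|^2 = 4.5092
Escaped at iteration 4

Answer: 4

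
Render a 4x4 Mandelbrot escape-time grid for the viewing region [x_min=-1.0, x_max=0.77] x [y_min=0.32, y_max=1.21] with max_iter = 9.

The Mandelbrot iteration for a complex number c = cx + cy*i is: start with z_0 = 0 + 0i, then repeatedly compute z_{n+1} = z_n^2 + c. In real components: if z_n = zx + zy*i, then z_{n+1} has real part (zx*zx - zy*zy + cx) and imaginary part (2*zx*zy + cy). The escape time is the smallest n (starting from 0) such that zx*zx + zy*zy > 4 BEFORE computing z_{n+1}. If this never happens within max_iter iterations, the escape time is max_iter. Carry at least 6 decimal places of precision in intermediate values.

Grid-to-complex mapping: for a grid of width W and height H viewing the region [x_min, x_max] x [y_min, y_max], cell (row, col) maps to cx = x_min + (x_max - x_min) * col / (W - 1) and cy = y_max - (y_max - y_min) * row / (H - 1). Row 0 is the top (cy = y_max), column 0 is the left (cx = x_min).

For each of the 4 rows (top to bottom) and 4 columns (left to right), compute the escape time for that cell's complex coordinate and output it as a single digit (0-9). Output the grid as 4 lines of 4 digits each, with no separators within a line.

Answer: 3322
3542
4993
9993

Derivation:
(row=0, col=0): c = -1.0000 + 1.2100i → escape time 3
(row=0, col=1): c = -0.4100 + 1.2100i → escape time 3
(row=0, col=2): c = 0.1800 + 1.2100i → escape time 2
(row=0, col=3): c = 0.7700 + 1.2100i → escape time 2
(row=1, col=0): c = -1.0000 + 0.9133i → escape time 3
(row=1, col=1): c = -0.4100 + 0.9133i → escape time 5
(row=1, col=2): c = 0.1800 + 0.9133i → escape time 4
(row=1, col=3): c = 0.7700 + 0.9133i → escape time 2
(row=2, col=0): c = -1.0000 + 0.6167i → escape time 4
(row=2, col=1): c = -0.4100 + 0.6167i → escape time 9
(row=2, col=2): c = 0.1800 + 0.6167i → escape time 9
(row=2, col=3): c = 0.7700 + 0.6167i → escape time 3
(row=3, col=0): c = -1.0000 + 0.3200i → escape time 9
(row=3, col=1): c = -0.4100 + 0.3200i → escape time 9
(row=3, col=2): c = 0.1800 + 0.3200i → escape time 9
(row=3, col=3): c = 0.7700 + 0.3200i → escape time 3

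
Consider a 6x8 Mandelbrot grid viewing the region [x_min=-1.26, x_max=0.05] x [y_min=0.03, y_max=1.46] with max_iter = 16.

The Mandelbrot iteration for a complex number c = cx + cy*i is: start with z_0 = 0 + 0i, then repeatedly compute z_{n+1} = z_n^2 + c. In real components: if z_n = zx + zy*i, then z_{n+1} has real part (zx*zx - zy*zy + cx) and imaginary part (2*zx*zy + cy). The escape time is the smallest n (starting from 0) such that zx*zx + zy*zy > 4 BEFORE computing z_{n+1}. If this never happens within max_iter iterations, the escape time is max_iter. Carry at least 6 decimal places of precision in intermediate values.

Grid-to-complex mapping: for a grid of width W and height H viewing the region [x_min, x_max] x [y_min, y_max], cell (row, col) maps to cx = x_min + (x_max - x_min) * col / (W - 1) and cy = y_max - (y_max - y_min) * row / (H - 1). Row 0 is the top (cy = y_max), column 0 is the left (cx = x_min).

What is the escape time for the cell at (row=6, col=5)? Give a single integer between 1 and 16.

Answer: 16

Derivation:
z_0 = 0 + 0i, c = 0.0500 + 0.2343i
Iter 1: z = 0.0500 + 0.2343i, |z|^2 = 0.0574
Iter 2: z = -0.0024 + 0.2577i, |z|^2 = 0.0664
Iter 3: z = -0.0164 + 0.2331i, |z|^2 = 0.0546
Iter 4: z = -0.0040 + 0.2266i, |z|^2 = 0.0514
Iter 5: z = -0.0013 + 0.2325i, |z|^2 = 0.0540
Iter 6: z = -0.0040 + 0.2337i, |z|^2 = 0.0546
Iter 7: z = -0.0046 + 0.2324i, |z|^2 = 0.0540
Iter 8: z = -0.0040 + 0.2322i, |z|^2 = 0.0539
Iter 9: z = -0.0039 + 0.2324i, |z|^2 = 0.0540
Iter 10: z = -0.0040 + 0.2325i, |z|^2 = 0.0541
Iter 11: z = -0.0040 + 0.2324i, |z|^2 = 0.0540
Iter 12: z = -0.0040 + 0.2324i, |z|^2 = 0.0540
Iter 13: z = -0.0040 + 0.2324i, |z|^2 = 0.0540
Iter 14: z = -0.0040 + 0.2324i, |z|^2 = 0.0540
Iter 15: z = -0.0040 + 0.2324i, |z|^2 = 0.0540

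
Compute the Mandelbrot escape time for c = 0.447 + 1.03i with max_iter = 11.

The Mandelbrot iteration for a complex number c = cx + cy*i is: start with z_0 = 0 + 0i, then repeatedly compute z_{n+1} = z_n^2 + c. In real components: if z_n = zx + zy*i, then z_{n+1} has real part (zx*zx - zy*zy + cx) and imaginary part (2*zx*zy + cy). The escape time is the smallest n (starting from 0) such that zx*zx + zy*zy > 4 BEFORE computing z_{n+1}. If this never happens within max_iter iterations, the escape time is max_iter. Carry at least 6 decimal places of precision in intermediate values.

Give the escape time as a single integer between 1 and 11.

z_0 = 0 + 0i, c = 0.4470 + 1.0300i
Iter 1: z = 0.4470 + 1.0300i, |z|^2 = 1.2607
Iter 2: z = -0.4141 + 1.9508i, |z|^2 = 3.9772
Iter 3: z = -3.1872 + -0.5856i, |z|^2 = 10.5014
Escaped at iteration 3

Answer: 3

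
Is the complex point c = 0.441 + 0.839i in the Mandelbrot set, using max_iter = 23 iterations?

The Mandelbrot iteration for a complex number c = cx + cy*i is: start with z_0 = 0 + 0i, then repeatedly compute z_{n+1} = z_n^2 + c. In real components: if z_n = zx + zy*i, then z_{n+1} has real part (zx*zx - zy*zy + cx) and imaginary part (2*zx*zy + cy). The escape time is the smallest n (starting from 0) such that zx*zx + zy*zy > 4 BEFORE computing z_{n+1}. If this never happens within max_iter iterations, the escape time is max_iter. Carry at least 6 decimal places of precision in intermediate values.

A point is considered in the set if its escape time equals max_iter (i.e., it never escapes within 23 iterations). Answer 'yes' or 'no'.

Answer: no

Derivation:
z_0 = 0 + 0i, c = 0.4410 + 0.8390i
Iter 1: z = 0.4410 + 0.8390i, |z|^2 = 0.8984
Iter 2: z = -0.0684 + 1.5790i, |z|^2 = 2.4979
Iter 3: z = -2.0476 + 0.6229i, |z|^2 = 4.5804
Escaped at iteration 3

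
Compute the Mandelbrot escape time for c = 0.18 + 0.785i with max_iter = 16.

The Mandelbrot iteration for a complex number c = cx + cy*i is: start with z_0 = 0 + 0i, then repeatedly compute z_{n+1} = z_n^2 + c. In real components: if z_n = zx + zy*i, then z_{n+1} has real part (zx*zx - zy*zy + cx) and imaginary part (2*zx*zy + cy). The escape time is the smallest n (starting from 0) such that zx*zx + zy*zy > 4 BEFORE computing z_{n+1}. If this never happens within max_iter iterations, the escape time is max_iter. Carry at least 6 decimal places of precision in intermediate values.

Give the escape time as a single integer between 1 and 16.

Answer: 5

Derivation:
z_0 = 0 + 0i, c = 0.1800 + 0.7850i
Iter 1: z = 0.1800 + 0.7850i, |z|^2 = 0.6486
Iter 2: z = -0.4038 + 1.0676i, |z|^2 = 1.3028
Iter 3: z = -0.7967 + -0.0772i, |z|^2 = 0.6407
Iter 4: z = 0.8088 + 0.9081i, |z|^2 = 1.4787
Iter 5: z = 0.0095 + 2.2538i, |z|^2 = 5.0799
Escaped at iteration 5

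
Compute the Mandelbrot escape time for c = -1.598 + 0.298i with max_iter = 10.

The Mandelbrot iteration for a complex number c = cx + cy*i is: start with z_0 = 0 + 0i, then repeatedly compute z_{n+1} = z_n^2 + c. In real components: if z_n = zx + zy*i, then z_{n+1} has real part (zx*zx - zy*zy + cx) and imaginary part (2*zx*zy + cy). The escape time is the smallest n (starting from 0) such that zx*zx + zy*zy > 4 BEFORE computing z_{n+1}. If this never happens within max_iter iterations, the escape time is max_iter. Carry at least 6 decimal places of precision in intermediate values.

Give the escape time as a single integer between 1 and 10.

Answer: 4

Derivation:
z_0 = 0 + 0i, c = -1.5980 + 0.2980i
Iter 1: z = -1.5980 + 0.2980i, |z|^2 = 2.6424
Iter 2: z = 0.8668 + -0.6544i, |z|^2 = 1.1796
Iter 3: z = -1.2749 + -0.8365i, |z|^2 = 2.3251
Iter 4: z = -0.6723 + 2.4309i, |z|^2 = 6.3612
Escaped at iteration 4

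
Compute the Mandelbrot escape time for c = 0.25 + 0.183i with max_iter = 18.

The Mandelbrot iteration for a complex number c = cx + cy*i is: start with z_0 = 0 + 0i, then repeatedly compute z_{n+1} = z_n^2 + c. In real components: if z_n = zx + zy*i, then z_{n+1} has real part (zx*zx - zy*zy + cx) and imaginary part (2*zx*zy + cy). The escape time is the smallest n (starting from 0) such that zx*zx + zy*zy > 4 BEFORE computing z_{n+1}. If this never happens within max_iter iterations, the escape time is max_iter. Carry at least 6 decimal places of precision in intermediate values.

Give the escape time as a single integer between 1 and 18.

Answer: 18

Derivation:
z_0 = 0 + 0i, c = 0.2500 + 0.1830i
Iter 1: z = 0.2500 + 0.1830i, |z|^2 = 0.0960
Iter 2: z = 0.2790 + 0.2745i, |z|^2 = 0.1532
Iter 3: z = 0.2525 + 0.3362i, |z|^2 = 0.1768
Iter 4: z = 0.2007 + 0.3528i, |z|^2 = 0.1647
Iter 5: z = 0.1659 + 0.3246i, |z|^2 = 0.1329
Iter 6: z = 0.1721 + 0.2907i, |z|^2 = 0.1141
Iter 7: z = 0.1951 + 0.2831i, |z|^2 = 0.1182
Iter 8: z = 0.2080 + 0.2935i, |z|^2 = 0.1294
Iter 9: z = 0.2071 + 0.3051i, |z|^2 = 0.1360
Iter 10: z = 0.1998 + 0.3094i, |z|^2 = 0.1356
Iter 11: z = 0.1942 + 0.3066i, |z|^2 = 0.1318
Iter 12: z = 0.1937 + 0.3021i, |z|^2 = 0.1288
Iter 13: z = 0.1962 + 0.3000i, |z|^2 = 0.1285
Iter 14: z = 0.1985 + 0.3008i, |z|^2 = 0.1299
Iter 15: z = 0.1989 + 0.3024i, |z|^2 = 0.1310
Iter 16: z = 0.1981 + 0.3033i, |z|^2 = 0.1313
Iter 17: z = 0.1973 + 0.3032i, |z|^2 = 0.1308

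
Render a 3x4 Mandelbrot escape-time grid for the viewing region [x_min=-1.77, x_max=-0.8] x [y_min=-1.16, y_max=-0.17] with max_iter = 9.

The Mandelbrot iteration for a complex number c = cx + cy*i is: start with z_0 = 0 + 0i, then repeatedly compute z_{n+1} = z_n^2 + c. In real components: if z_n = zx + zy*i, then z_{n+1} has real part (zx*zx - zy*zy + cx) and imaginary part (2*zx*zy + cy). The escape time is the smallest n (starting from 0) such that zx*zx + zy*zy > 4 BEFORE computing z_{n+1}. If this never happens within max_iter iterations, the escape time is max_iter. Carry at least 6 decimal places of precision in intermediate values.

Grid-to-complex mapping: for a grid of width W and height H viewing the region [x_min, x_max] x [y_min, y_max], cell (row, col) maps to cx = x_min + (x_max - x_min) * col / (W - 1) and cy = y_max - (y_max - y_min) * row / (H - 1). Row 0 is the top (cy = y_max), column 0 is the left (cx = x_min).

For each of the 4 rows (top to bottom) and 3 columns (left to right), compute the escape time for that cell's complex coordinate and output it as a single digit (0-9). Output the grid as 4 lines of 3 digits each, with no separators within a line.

(row=0, col=0): c = -1.7700 + -0.1700i → escape time 4
(row=0, col=1): c = -1.2850 + -0.1700i → escape time 9
(row=0, col=2): c = -0.8000 + -0.1700i → escape time 9
(row=1, col=0): c = -1.7700 + -0.5000i → escape time 3
(row=1, col=1): c = -1.2850 + -0.5000i → escape time 4
(row=1, col=2): c = -0.8000 + -0.5000i → escape time 6
(row=2, col=0): c = -1.7700 + -0.8300i → escape time 2
(row=2, col=1): c = -1.2850 + -0.8300i → escape time 3
(row=2, col=2): c = -0.8000 + -0.8300i → escape time 4
(row=3, col=0): c = -1.7700 + -1.1600i → escape time 1
(row=3, col=1): c = -1.2850 + -1.1600i → escape time 2
(row=3, col=2): c = -0.8000 + -1.1600i → escape time 3

Answer: 499
346
234
123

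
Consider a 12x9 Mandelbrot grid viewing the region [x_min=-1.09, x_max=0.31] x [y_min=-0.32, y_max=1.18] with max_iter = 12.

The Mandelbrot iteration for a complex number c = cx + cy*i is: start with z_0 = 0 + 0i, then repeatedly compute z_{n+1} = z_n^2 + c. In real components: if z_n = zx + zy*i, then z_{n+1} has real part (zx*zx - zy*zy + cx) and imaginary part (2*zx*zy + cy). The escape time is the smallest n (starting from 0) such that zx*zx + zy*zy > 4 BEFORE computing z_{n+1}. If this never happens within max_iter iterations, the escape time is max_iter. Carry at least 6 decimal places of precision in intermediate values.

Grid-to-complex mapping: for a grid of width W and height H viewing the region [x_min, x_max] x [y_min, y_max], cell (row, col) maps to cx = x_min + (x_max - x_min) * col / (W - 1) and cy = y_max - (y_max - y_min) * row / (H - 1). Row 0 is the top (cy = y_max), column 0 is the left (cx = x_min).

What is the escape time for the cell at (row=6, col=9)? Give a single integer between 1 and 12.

z_0 = 0 + 0i, c = 0.0555 + 0.0550i
Iter 1: z = 0.0555 + 0.0550i, |z|^2 = 0.0061
Iter 2: z = 0.0555 + 0.0611i, |z|^2 = 0.0068
Iter 3: z = 0.0548 + 0.0618i, |z|^2 = 0.0068
Iter 4: z = 0.0546 + 0.0618i, |z|^2 = 0.0068
Iter 5: z = 0.0546 + 0.0618i, |z|^2 = 0.0068
Iter 6: z = 0.0546 + 0.0617i, |z|^2 = 0.0068
Iter 7: z = 0.0546 + 0.0617i, |z|^2 = 0.0068
Iter 8: z = 0.0546 + 0.0617i, |z|^2 = 0.0068
Iter 9: z = 0.0546 + 0.0617i, |z|^2 = 0.0068
Iter 10: z = 0.0546 + 0.0617i, |z|^2 = 0.0068
Iter 11: z = 0.0546 + 0.0617i, |z|^2 = 0.0068

Answer: 12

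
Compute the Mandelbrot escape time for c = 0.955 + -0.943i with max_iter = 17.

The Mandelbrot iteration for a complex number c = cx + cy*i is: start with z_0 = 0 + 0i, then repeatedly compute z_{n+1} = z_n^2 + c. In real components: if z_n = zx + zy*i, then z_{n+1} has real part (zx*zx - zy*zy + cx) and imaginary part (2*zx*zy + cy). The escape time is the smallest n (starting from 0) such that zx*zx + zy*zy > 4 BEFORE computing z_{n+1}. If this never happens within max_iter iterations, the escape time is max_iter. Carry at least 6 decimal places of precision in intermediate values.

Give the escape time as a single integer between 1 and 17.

z_0 = 0 + 0i, c = 0.9550 + -0.9430i
Iter 1: z = 0.9550 + -0.9430i, |z|^2 = 1.8013
Iter 2: z = 0.9778 + -2.7441i, |z|^2 = 8.4863
Escaped at iteration 2

Answer: 2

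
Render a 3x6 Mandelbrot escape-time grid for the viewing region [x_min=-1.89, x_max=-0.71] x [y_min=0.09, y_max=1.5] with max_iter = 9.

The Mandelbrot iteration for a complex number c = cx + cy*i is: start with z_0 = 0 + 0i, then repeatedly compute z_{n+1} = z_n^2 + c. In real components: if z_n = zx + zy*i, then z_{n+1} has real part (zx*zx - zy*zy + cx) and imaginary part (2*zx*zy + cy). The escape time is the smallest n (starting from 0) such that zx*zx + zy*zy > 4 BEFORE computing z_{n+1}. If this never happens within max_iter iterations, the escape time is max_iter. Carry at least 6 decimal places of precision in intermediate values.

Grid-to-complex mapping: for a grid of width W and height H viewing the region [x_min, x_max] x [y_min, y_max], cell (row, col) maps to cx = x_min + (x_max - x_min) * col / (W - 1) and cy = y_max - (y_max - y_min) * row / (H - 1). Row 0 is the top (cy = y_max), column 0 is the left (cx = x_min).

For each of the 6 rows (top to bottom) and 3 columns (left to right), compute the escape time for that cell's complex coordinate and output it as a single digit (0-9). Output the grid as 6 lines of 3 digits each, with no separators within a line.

(row=0, col=0): c = -1.8900 + 1.5000i → escape time 1
(row=0, col=1): c = -1.3000 + 1.5000i → escape time 2
(row=0, col=2): c = -0.7100 + 1.5000i → escape time 2
(row=1, col=0): c = -1.8900 + 1.2180i → escape time 1
(row=1, col=1): c = -1.3000 + 1.2180i → escape time 2
(row=1, col=2): c = -0.7100 + 1.2180i → escape time 3
(row=2, col=0): c = -1.8900 + 0.9360i → escape time 1
(row=2, col=1): c = -1.3000 + 0.9360i → escape time 3
(row=2, col=2): c = -0.7100 + 0.9360i → escape time 4
(row=3, col=0): c = -1.8900 + 0.6540i → escape time 2
(row=3, col=1): c = -1.3000 + 0.6540i → escape time 3
(row=3, col=2): c = -0.7100 + 0.6540i → escape time 5
(row=4, col=0): c = -1.8900 + 0.3720i → escape time 3
(row=4, col=1): c = -1.3000 + 0.3720i → escape time 7
(row=4, col=2): c = -0.7100 + 0.3720i → escape time 9
(row=5, col=0): c = -1.8900 + 0.0900i → escape time 4
(row=5, col=1): c = -1.3000 + 0.0900i → escape time 9
(row=5, col=2): c = -0.7100 + 0.0900i → escape time 9

Answer: 122
123
134
235
379
499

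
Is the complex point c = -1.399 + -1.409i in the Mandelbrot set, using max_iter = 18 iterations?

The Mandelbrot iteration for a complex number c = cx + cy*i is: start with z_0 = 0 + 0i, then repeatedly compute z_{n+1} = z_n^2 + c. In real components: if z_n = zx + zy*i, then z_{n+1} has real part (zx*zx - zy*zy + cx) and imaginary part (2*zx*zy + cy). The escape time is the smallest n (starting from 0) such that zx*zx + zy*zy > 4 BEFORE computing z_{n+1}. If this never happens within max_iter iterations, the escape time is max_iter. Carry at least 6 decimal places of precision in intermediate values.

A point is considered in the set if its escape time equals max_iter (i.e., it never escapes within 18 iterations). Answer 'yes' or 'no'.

z_0 = 0 + 0i, c = -1.3990 + -1.4090i
Iter 1: z = -1.3990 + -1.4090i, |z|^2 = 3.9425
Iter 2: z = -1.4271 + 2.5334i, |z|^2 = 8.4546
Escaped at iteration 2

Answer: no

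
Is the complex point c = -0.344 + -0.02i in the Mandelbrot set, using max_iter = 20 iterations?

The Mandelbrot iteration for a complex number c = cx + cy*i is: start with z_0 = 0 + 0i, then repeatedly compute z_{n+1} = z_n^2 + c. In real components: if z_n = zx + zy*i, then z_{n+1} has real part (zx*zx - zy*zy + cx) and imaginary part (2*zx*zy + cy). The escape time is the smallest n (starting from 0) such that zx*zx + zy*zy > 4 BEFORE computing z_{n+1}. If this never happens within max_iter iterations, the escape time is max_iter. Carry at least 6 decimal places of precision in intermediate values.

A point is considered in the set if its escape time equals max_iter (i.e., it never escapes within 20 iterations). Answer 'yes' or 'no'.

z_0 = 0 + 0i, c = -0.3440 + -0.0200i
Iter 1: z = -0.3440 + -0.0200i, |z|^2 = 0.1187
Iter 2: z = -0.2261 + -0.0062i, |z|^2 = 0.0511
Iter 3: z = -0.2929 + -0.0172i, |z|^2 = 0.0861
Iter 4: z = -0.2585 + -0.0099i, |z|^2 = 0.0669
Iter 5: z = -0.2773 + -0.0149i, |z|^2 = 0.0771
Iter 6: z = -0.2673 + -0.0118i, |z|^2 = 0.0716
Iter 7: z = -0.2727 + -0.0137i, |z|^2 = 0.0745
Iter 8: z = -0.2698 + -0.0125i, |z|^2 = 0.0730
Iter 9: z = -0.2713 + -0.0132i, |z|^2 = 0.0738
Iter 10: z = -0.2705 + -0.0128i, |z|^2 = 0.0734
Iter 11: z = -0.2710 + -0.0131i, |z|^2 = 0.0736
Iter 12: z = -0.2707 + -0.0129i, |z|^2 = 0.0735
Iter 13: z = -0.2709 + -0.0130i, |z|^2 = 0.0735
Iter 14: z = -0.2708 + -0.0130i, |z|^2 = 0.0735
Iter 15: z = -0.2708 + -0.0130i, |z|^2 = 0.0735
Iter 16: z = -0.2708 + -0.0130i, |z|^2 = 0.0735
Iter 17: z = -0.2708 + -0.0130i, |z|^2 = 0.0735
Iter 18: z = -0.2708 + -0.0130i, |z|^2 = 0.0735
Iter 19: z = -0.2708 + -0.0130i, |z|^2 = 0.0735
Did not escape in 20 iterations → in set

Answer: yes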